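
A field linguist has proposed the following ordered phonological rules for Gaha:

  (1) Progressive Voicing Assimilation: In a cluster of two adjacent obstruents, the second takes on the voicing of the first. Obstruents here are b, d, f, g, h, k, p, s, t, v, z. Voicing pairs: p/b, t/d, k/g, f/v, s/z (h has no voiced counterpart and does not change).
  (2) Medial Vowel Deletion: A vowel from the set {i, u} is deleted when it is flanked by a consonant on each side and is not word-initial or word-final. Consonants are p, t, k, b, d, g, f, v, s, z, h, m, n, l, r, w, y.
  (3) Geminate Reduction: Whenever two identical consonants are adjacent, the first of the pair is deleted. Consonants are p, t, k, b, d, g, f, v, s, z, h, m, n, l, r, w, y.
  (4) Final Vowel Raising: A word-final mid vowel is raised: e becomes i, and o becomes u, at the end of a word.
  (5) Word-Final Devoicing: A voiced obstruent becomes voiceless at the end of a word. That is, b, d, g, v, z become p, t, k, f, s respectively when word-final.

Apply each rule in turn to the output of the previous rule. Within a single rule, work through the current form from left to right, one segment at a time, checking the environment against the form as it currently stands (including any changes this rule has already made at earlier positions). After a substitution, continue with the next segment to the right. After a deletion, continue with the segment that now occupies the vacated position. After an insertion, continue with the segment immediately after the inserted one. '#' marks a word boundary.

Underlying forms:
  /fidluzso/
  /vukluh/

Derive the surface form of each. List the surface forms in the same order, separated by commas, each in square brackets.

/fidluzso/:
  (1) Progressive Voicing Assimilation: [fidluzso] → [fidluzzo]
  (2) Medial Vowel Deletion: [fidluzzo] → [fdlzzo]
  (3) Geminate Reduction: [fdlzzo] → [fdlzo]
  (4) Final Vowel Raising: [fdlzo] → [fdlzu]
  (5) Word-Final Devoicing: no change — [fdlzu]
/vukluh/:
  (1) Progressive Voicing Assimilation: no change — [vukluh]
  (2) Medial Vowel Deletion: [vukluh] → [vklh]
  (3) Geminate Reduction: no change — [vklh]
  (4) Final Vowel Raising: no change — [vklh]
  (5) Word-Final Devoicing: no change — [vklh]

[fdlzu], [vklh]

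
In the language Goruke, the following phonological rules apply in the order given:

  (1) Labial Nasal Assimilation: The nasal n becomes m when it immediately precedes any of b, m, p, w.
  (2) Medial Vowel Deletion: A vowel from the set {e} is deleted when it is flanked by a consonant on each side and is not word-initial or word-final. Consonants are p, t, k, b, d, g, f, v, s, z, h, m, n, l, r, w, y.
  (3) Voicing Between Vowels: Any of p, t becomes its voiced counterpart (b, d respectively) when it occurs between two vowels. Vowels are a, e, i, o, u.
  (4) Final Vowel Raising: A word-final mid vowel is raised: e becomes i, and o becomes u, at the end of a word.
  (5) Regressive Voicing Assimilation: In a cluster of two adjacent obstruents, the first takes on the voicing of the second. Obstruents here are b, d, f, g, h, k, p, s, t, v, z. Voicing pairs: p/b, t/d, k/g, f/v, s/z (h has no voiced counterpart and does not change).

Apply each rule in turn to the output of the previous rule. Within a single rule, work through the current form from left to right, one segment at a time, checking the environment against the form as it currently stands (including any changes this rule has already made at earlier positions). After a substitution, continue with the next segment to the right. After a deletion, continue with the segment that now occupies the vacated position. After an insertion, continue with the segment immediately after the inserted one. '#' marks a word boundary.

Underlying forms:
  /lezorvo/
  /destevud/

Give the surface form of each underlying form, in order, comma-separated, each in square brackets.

/lezorvo/:
  (1) Labial Nasal Assimilation: no change — [lezorvo]
  (2) Medial Vowel Deletion: [lezorvo] → [lzorvo]
  (3) Voicing Between Vowels: no change — [lzorvo]
  (4) Final Vowel Raising: [lzorvo] → [lzorvu]
  (5) Regressive Voicing Assimilation: no change — [lzorvu]
/destevud/:
  (1) Labial Nasal Assimilation: no change — [destevud]
  (2) Medial Vowel Deletion: [destevud] → [dstvud]
  (3) Voicing Between Vowels: no change — [dstvud]
  (4) Final Vowel Raising: no change — [dstvud]
  (5) Regressive Voicing Assimilation: [dstvud] → [tsdvud]

[lzorvu], [tsdvud]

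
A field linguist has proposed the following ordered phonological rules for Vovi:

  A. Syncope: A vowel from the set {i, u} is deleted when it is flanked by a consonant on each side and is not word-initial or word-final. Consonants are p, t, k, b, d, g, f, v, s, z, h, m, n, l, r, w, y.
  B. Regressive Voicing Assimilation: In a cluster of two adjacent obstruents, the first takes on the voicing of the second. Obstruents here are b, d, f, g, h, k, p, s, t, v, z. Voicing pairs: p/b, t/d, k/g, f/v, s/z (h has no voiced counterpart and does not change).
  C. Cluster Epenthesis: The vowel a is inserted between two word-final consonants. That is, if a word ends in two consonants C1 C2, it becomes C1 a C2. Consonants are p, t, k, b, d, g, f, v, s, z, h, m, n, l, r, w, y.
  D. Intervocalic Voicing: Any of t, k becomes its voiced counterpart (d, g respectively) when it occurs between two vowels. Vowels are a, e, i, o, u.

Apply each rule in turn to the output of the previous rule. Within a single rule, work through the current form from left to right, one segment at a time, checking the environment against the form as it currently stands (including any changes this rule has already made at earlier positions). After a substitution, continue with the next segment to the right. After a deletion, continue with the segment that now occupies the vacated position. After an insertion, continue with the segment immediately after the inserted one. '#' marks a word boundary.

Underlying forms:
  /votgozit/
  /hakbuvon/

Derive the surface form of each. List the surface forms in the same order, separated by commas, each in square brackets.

/votgozit/:
  A Syncope: [votgozit] → [votgozt]
  B Regressive Voicing Assimilation: [votgozt] → [vodgost]
  C Cluster Epenthesis: [vodgost] → [vodgosat]
  D Intervocalic Voicing: no change — [vodgosat]
/hakbuvon/:
  A Syncope: [hakbuvon] → [hakbvon]
  B Regressive Voicing Assimilation: [hakbvon] → [hagbvon]
  C Cluster Epenthesis: no change — [hagbvon]
  D Intervocalic Voicing: no change — [hagbvon]

[vodgosat], [hagbvon]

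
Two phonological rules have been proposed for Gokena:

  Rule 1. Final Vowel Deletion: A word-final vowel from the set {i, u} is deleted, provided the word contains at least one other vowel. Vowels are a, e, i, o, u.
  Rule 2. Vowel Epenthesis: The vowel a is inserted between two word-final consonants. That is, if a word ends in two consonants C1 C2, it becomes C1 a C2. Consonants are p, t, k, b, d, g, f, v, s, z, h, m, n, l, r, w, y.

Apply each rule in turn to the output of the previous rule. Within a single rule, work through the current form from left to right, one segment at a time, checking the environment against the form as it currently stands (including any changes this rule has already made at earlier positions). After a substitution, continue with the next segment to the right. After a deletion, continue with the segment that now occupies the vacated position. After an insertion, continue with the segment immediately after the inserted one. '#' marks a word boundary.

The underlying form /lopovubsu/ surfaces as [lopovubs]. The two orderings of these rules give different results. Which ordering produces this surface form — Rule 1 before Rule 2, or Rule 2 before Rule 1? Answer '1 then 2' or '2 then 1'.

Order 1 then 2:
  1 Final Vowel Deletion: [lopovubsu] → [lopovubs]
  2 Vowel Epenthesis: [lopovubs] → [lopovubas]
  result: [lopovubas]
Order 2 then 1:
  2 Vowel Epenthesis: no change — [lopovubsu]
  1 Final Vowel Deletion: [lopovubsu] → [lopovubs]
  result: [lopovubs]

2 then 1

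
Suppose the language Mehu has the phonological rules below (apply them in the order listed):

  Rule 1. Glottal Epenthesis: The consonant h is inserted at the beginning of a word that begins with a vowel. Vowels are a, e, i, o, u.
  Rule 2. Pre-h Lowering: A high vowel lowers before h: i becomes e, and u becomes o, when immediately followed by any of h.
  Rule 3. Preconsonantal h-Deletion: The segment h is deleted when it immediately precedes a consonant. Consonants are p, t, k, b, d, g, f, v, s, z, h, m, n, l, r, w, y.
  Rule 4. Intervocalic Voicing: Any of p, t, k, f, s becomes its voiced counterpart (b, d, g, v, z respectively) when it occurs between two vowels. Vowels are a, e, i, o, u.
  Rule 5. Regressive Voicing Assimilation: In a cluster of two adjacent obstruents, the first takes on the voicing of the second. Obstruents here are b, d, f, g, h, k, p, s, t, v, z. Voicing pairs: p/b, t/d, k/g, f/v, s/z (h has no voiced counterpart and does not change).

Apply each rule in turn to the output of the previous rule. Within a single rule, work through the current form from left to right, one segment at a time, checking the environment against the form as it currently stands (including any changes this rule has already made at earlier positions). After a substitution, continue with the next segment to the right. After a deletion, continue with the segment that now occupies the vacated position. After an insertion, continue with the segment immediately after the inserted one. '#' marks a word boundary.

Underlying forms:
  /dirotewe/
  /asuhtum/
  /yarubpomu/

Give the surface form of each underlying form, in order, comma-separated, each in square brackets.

/dirotewe/:
  Rule 1 Glottal Epenthesis: no change — [dirotewe]
  Rule 2 Pre-h Lowering: no change — [dirotewe]
  Rule 3 Preconsonantal h-Deletion: no change — [dirotewe]
  Rule 4 Intervocalic Voicing: [dirotewe] → [dirodewe]
  Rule 5 Regressive Voicing Assimilation: no change — [dirodewe]
/asuhtum/:
  Rule 1 Glottal Epenthesis: [asuhtum] → [hasuhtum]
  Rule 2 Pre-h Lowering: [hasuhtum] → [hasohtum]
  Rule 3 Preconsonantal h-Deletion: [hasohtum] → [hasotum]
  Rule 4 Intervocalic Voicing: [hasotum] → [hazodum]
  Rule 5 Regressive Voicing Assimilation: no change — [hazodum]
/yarubpomu/:
  Rule 1 Glottal Epenthesis: no change — [yarubpomu]
  Rule 2 Pre-h Lowering: no change — [yarubpomu]
  Rule 3 Preconsonantal h-Deletion: no change — [yarubpomu]
  Rule 4 Intervocalic Voicing: no change — [yarubpomu]
  Rule 5 Regressive Voicing Assimilation: [yarubpomu] → [yaruppomu]

[dirodewe], [hazodum], [yaruppomu]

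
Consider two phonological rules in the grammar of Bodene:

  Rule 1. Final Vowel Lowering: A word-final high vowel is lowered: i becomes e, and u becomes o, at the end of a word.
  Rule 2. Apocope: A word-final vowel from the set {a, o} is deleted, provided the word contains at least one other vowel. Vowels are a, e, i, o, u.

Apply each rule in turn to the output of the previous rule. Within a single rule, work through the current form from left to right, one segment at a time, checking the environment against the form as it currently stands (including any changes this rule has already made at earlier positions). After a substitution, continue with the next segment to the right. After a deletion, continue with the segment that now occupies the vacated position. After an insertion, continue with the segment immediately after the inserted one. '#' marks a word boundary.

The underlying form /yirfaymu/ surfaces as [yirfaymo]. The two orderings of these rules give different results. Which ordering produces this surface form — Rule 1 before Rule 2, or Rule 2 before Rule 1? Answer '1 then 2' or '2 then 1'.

2 then 1

Order 1 then 2:
  1 Final Vowel Lowering: [yirfaymu] → [yirfaymo]
  2 Apocope: [yirfaymo] → [yirfaym]
  result: [yirfaym]
Order 2 then 1:
  2 Apocope: no change — [yirfaymu]
  1 Final Vowel Lowering: [yirfaymu] → [yirfaymo]
  result: [yirfaymo]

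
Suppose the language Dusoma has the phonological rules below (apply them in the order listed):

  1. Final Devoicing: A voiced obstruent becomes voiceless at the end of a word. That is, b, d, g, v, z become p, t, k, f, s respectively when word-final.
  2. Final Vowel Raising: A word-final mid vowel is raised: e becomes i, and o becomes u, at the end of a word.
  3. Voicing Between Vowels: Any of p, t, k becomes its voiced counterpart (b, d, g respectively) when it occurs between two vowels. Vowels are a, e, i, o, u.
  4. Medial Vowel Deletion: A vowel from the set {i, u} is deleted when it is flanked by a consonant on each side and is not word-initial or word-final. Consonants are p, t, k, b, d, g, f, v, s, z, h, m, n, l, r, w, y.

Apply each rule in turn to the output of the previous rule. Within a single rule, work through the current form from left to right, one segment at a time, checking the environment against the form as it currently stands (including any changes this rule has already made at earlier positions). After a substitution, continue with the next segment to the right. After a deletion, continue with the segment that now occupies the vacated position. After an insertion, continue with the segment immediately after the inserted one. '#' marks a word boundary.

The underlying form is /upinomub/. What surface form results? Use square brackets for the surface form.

[ubnomp]

1 Final Devoicing: [upinomub] → [upinomup]
2 Final Vowel Raising: no change — [upinomup]
3 Voicing Between Vowels: [upinomup] → [ubinomup]
4 Medial Vowel Deletion: [ubinomup] → [ubnomp]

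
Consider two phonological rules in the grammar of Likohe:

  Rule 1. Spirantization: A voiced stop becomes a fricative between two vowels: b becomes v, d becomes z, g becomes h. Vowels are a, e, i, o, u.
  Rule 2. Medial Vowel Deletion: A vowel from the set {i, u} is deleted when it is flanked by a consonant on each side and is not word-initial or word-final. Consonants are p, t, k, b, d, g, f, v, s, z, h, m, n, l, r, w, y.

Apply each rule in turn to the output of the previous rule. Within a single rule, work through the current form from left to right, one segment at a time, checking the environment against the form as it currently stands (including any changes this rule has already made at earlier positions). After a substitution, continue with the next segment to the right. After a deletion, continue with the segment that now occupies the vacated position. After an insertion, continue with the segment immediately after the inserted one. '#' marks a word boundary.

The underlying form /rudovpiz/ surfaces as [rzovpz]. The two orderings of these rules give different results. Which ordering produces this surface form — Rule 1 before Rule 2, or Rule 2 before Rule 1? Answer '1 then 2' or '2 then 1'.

Order 1 then 2:
  1 Spirantization: [rudovpiz] → [ruzovpiz]
  2 Medial Vowel Deletion: [ruzovpiz] → [rzovpz]
  result: [rzovpz]
Order 2 then 1:
  2 Medial Vowel Deletion: [rudovpiz] → [rdovpz]
  1 Spirantization: no change — [rdovpz]
  result: [rdovpz]

1 then 2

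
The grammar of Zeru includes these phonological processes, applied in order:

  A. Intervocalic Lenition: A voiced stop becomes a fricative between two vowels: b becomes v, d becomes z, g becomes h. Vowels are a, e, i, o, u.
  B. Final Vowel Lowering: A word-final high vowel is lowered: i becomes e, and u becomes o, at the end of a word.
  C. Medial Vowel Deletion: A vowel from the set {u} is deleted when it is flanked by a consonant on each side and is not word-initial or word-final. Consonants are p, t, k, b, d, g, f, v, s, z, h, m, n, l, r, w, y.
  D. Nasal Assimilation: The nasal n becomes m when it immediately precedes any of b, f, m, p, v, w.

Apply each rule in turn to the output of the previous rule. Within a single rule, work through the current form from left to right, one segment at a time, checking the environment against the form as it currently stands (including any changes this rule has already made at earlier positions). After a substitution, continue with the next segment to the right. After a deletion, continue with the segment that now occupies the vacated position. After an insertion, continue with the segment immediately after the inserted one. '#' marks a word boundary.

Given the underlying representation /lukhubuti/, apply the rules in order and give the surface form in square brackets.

A Intervocalic Lenition: [lukhubuti] → [lukhuvuti]
B Final Vowel Lowering: [lukhuvuti] → [lukhuvute]
C Medial Vowel Deletion: [lukhuvute] → [lkhvte]
D Nasal Assimilation: no change — [lkhvte]

[lkhvte]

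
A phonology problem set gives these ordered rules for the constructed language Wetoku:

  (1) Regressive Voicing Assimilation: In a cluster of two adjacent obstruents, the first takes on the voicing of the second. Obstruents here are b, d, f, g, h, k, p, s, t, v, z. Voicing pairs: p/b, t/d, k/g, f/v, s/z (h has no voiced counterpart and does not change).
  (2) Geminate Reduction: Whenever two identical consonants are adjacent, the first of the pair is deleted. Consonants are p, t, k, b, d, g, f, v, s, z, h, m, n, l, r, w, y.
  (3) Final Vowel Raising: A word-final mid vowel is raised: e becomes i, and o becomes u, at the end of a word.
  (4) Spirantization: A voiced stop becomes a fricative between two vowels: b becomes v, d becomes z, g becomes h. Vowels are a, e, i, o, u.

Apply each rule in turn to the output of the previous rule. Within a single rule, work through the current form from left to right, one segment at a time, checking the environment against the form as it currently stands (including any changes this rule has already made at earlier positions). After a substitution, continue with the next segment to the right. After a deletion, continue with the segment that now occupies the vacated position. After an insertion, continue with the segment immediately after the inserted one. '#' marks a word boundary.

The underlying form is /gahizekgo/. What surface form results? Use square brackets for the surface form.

[gahizehu]

(1) Regressive Voicing Assimilation: [gahizekgo] → [gahizeggo]
(2) Geminate Reduction: [gahizeggo] → [gahizego]
(3) Final Vowel Raising: [gahizego] → [gahizegu]
(4) Spirantization: [gahizegu] → [gahizehu]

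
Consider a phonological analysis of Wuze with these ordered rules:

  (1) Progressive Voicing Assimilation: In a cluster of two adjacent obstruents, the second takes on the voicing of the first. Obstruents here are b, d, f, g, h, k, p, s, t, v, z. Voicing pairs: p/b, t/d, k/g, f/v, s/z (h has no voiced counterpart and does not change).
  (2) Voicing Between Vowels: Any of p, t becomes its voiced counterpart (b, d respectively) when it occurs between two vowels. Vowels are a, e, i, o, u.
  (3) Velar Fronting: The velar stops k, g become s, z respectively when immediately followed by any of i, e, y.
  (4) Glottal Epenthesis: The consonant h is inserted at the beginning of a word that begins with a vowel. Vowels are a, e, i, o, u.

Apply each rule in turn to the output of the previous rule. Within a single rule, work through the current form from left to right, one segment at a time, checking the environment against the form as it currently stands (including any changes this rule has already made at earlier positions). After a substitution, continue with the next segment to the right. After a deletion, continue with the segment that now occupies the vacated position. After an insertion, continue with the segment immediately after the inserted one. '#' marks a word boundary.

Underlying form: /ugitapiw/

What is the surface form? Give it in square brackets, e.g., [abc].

[huzidabiw]

(1) Progressive Voicing Assimilation: no change — [ugitapiw]
(2) Voicing Between Vowels: [ugitapiw] → [ugidabiw]
(3) Velar Fronting: [ugidabiw] → [uzidabiw]
(4) Glottal Epenthesis: [uzidabiw] → [huzidabiw]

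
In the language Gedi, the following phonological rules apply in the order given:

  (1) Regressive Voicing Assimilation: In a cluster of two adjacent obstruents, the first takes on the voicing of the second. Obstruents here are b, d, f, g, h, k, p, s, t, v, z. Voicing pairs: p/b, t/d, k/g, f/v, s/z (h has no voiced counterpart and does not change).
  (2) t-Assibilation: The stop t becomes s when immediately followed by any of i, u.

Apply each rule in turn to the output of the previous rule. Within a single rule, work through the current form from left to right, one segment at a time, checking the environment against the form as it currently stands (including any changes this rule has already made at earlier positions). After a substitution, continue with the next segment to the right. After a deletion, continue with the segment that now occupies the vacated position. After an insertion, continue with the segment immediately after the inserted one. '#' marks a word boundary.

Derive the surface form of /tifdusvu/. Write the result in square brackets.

(1) Regressive Voicing Assimilation: [tifdusvu] → [tivduzvu]
(2) t-Assibilation: [tivduzvu] → [sivduzvu]

[sivduzvu]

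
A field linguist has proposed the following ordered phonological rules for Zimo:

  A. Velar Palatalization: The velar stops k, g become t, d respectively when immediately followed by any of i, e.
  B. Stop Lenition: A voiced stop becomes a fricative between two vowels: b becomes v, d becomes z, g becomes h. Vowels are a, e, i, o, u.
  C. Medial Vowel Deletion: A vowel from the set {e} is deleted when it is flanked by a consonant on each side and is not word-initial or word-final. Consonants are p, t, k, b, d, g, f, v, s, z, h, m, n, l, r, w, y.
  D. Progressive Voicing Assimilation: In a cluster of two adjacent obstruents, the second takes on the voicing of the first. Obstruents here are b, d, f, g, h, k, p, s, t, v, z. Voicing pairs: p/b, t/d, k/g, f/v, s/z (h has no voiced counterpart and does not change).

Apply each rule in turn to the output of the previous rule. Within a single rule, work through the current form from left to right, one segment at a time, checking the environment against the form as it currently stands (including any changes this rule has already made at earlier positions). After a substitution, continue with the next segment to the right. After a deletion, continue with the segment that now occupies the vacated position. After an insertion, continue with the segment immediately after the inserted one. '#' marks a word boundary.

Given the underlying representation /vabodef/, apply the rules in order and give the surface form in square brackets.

[vavozv]

A Velar Palatalization: no change — [vabodef]
B Stop Lenition: [vabodef] → [vavozef]
C Medial Vowel Deletion: [vavozef] → [vavozf]
D Progressive Voicing Assimilation: [vavozf] → [vavozv]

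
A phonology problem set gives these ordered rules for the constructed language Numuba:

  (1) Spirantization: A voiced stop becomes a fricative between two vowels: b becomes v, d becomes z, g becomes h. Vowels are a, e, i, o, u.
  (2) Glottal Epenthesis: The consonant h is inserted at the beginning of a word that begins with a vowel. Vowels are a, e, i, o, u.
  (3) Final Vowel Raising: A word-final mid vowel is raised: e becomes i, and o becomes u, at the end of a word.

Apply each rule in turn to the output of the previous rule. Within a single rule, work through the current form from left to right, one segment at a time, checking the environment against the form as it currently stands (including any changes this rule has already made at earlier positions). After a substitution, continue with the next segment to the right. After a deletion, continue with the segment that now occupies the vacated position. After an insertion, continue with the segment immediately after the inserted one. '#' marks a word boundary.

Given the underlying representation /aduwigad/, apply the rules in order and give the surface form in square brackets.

[hazuwihad]

(1) Spirantization: [aduwigad] → [azuwihad]
(2) Glottal Epenthesis: [azuwihad] → [hazuwihad]
(3) Final Vowel Raising: no change — [hazuwihad]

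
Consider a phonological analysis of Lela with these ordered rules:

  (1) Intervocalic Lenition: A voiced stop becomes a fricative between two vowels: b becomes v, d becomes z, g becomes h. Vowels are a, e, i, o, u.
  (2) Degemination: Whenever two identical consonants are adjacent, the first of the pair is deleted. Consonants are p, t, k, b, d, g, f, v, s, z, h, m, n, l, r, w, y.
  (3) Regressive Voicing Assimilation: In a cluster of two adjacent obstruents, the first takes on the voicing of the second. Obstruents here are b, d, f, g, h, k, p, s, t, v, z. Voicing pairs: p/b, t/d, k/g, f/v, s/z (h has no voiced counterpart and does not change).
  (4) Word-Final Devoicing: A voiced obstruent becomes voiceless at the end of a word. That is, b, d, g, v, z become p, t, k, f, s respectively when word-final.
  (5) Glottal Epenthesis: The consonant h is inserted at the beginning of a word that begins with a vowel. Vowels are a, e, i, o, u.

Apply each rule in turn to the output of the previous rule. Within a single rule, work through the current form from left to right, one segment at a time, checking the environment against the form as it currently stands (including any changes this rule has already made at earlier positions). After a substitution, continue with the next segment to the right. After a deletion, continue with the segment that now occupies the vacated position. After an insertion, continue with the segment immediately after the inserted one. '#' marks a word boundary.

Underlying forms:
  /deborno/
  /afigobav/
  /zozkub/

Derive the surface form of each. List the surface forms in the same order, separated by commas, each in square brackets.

[devorno], [hafihovaf], [zoskup]

/deborno/:
  (1) Intervocalic Lenition: [deborno] → [devorno]
  (2) Degemination: no change — [devorno]
  (3) Regressive Voicing Assimilation: no change — [devorno]
  (4) Word-Final Devoicing: no change — [devorno]
  (5) Glottal Epenthesis: no change — [devorno]
/afigobav/:
  (1) Intervocalic Lenition: [afigobav] → [afihovav]
  (2) Degemination: no change — [afihovav]
  (3) Regressive Voicing Assimilation: no change — [afihovav]
  (4) Word-Final Devoicing: [afihovav] → [afihovaf]
  (5) Glottal Epenthesis: [afihovaf] → [hafihovaf]
/zozkub/:
  (1) Intervocalic Lenition: no change — [zozkub]
  (2) Degemination: no change — [zozkub]
  (3) Regressive Voicing Assimilation: [zozkub] → [zoskub]
  (4) Word-Final Devoicing: [zoskub] → [zoskup]
  (5) Glottal Epenthesis: no change — [zoskup]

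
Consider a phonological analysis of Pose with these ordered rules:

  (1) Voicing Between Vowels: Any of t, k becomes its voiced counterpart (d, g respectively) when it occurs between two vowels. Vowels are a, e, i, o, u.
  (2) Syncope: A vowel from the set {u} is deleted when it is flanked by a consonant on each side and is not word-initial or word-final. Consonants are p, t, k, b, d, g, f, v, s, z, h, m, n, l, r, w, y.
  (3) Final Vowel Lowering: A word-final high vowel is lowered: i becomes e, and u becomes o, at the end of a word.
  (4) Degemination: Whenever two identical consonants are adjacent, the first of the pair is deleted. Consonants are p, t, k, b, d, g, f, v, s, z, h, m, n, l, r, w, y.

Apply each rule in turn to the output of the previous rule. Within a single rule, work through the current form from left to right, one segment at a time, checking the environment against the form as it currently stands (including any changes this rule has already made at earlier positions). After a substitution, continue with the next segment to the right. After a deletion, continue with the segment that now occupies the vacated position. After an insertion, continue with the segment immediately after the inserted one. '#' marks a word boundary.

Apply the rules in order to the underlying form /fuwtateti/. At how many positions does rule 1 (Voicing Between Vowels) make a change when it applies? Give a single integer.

(1) Voicing Between Vowels: [fuwtateti] → [fuwtadedi]
(2) Syncope: [fuwtadedi] → [fwtadedi]
(3) Final Vowel Lowering: [fwtadedi] → [fwtadede]
(4) Degemination: no change — [fwtadede]
Rule 1 changed 2 position(s).

2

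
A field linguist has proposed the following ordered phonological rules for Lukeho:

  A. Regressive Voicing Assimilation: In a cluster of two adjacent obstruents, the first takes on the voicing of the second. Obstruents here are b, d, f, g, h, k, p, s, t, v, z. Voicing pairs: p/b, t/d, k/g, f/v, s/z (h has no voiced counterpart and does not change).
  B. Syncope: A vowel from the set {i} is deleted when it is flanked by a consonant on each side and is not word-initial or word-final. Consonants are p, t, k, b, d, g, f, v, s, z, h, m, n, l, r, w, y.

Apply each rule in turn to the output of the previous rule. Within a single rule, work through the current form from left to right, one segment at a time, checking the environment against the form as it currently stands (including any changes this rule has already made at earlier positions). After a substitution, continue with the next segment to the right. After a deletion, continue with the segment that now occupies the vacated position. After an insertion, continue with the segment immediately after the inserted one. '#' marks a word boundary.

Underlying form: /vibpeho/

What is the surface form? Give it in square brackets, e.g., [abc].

A Regressive Voicing Assimilation: [vibpeho] → [vippeho]
B Syncope: [vippeho] → [vppeho]

[vppeho]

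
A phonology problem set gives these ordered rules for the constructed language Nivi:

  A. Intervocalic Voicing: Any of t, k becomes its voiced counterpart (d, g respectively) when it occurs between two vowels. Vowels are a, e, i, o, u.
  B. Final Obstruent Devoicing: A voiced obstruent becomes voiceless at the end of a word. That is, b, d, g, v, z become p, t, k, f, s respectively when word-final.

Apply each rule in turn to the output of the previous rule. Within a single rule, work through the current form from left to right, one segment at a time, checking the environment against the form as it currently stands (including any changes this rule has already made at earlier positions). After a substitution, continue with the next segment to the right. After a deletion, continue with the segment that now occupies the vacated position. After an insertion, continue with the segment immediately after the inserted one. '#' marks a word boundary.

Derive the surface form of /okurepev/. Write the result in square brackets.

[ogurepef]

A Intervocalic Voicing: [okurepev] → [ogurepev]
B Final Obstruent Devoicing: [ogurepev] → [ogurepef]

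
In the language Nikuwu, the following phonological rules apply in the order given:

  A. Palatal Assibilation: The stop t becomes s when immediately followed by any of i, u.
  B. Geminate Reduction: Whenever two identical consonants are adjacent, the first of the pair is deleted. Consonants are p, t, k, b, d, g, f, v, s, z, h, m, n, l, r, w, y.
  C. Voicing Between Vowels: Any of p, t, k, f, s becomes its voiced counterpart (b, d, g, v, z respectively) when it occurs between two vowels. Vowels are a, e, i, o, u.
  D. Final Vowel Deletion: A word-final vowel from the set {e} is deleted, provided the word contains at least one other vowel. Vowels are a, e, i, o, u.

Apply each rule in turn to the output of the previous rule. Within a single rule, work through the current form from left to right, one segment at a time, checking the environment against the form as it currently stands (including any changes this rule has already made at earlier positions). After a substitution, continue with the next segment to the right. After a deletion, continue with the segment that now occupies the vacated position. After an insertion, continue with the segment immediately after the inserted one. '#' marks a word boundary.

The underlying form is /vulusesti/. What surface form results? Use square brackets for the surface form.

A Palatal Assibilation: [vulusesti] → [vulusessi]
B Geminate Reduction: [vulusessi] → [vulusesi]
C Voicing Between Vowels: [vulusesi] → [vuluzezi]
D Final Vowel Deletion: no change — [vuluzezi]

[vuluzezi]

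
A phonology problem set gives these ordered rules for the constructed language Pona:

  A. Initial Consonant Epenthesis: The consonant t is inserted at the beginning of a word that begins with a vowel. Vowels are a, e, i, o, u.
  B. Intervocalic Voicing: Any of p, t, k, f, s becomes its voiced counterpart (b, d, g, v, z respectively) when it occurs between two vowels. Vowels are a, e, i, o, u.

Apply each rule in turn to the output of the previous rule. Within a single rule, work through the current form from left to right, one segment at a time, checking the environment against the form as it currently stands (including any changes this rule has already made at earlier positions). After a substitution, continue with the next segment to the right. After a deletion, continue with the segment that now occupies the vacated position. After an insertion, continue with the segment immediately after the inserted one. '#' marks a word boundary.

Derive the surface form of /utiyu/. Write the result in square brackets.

[tudiyu]

A Initial Consonant Epenthesis: [utiyu] → [tutiyu]
B Intervocalic Voicing: [tutiyu] → [tudiyu]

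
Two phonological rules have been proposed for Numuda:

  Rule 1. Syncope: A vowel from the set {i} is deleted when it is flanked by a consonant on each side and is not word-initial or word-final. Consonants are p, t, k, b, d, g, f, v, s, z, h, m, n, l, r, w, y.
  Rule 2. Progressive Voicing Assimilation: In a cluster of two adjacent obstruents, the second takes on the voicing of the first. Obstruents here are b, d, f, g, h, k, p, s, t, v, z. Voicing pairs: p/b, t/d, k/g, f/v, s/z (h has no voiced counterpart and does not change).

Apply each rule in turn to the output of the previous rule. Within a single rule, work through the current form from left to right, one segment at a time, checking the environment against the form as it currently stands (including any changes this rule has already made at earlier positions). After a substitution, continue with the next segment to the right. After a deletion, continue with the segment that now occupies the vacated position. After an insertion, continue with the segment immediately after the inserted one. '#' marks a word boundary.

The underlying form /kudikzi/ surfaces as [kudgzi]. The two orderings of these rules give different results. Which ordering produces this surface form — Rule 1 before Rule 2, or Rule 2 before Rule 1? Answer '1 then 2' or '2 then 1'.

1 then 2

Order 1 then 2:
  1 Syncope: [kudikzi] → [kudkzi]
  2 Progressive Voicing Assimilation: [kudkzi] → [kudgzi]
  result: [kudgzi]
Order 2 then 1:
  2 Progressive Voicing Assimilation: [kudikzi] → [kudiksi]
  1 Syncope: [kudiksi] → [kudksi]
  result: [kudksi]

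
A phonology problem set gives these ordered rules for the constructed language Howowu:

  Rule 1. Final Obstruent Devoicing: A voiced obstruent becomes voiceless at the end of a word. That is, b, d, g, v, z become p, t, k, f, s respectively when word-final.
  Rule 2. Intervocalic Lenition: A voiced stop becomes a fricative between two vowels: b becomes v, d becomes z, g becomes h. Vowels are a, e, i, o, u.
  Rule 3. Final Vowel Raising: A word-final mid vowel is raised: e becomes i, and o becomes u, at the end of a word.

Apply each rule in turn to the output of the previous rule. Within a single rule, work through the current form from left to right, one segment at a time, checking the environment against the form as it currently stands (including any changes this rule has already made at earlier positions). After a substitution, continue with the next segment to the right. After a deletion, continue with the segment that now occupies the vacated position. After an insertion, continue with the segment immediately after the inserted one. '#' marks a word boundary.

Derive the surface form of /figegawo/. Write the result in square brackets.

Rule 1 Final Obstruent Devoicing: no change — [figegawo]
Rule 2 Intervocalic Lenition: [figegawo] → [fihehawo]
Rule 3 Final Vowel Raising: [fihehawo] → [fihehawu]

[fihehawu]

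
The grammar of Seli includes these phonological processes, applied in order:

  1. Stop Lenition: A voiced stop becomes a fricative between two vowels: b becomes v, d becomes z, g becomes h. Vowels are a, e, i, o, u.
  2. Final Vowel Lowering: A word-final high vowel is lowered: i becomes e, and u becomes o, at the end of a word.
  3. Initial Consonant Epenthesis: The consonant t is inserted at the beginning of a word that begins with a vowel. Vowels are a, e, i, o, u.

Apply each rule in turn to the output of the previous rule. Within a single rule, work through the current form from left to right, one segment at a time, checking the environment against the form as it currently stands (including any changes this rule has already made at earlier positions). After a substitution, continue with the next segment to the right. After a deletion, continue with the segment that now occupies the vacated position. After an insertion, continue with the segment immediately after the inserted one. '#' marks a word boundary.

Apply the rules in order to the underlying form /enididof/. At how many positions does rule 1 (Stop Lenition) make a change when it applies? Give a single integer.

1 Stop Lenition: [enididof] → [enizizof]
2 Final Vowel Lowering: no change — [enizizof]
3 Initial Consonant Epenthesis: [enizizof] → [tenizizof]
Rule 1 changed 2 position(s).

2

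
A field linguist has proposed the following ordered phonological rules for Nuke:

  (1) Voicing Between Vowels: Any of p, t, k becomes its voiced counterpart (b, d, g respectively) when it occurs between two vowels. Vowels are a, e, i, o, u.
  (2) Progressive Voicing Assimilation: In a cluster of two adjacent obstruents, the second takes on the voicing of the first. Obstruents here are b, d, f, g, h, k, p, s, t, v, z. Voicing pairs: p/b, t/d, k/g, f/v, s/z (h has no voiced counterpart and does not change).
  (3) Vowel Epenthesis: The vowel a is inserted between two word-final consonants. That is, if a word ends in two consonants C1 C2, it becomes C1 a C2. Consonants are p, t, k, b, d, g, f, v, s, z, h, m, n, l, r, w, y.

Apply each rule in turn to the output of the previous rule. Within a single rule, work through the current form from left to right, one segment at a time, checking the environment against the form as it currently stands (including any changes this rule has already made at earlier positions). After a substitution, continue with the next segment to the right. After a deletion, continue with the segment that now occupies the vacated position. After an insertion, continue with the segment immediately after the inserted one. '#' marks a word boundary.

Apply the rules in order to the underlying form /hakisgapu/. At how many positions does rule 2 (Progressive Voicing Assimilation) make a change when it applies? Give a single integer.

(1) Voicing Between Vowels: [hakisgapu] → [hagisgabu]
(2) Progressive Voicing Assimilation: [hagisgabu] → [hagiskabu]
(3) Vowel Epenthesis: no change — [hagiskabu]
Rule 2 changed 1 position(s).

1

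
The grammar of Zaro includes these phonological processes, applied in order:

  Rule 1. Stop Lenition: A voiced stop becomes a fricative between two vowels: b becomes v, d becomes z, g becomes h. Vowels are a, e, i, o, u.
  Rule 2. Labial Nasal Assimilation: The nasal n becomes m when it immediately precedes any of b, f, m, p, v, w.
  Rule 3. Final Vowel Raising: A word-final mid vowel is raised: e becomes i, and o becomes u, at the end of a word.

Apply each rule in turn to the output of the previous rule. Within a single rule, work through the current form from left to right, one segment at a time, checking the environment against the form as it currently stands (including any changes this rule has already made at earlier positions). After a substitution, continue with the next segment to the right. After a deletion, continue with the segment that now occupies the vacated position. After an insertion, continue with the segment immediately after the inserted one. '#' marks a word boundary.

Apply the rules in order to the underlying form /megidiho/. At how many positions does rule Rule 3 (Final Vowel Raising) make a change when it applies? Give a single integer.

Rule 1 Stop Lenition: [megidiho] → [mehiziho]
Rule 2 Labial Nasal Assimilation: no change — [mehiziho]
Rule 3 Final Vowel Raising: [mehiziho] → [mehizihu]
Rule Rule 3 changed 1 position(s).

1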